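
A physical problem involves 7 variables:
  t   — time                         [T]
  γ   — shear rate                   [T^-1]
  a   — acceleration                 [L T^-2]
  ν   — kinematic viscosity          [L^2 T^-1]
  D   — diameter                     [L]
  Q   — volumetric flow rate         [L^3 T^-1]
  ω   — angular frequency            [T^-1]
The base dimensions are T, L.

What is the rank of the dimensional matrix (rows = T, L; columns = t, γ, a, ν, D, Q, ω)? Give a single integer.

Write exponents as rows T,L / cols t,γ,a,ν,D,Q,ω:
  T: [ 1 -1 -2 -1  0 -1 -1]
  L: [ 0  0  1  2  1  3  0]
RREF → pivots at {t,a} ⇒ r = 2

2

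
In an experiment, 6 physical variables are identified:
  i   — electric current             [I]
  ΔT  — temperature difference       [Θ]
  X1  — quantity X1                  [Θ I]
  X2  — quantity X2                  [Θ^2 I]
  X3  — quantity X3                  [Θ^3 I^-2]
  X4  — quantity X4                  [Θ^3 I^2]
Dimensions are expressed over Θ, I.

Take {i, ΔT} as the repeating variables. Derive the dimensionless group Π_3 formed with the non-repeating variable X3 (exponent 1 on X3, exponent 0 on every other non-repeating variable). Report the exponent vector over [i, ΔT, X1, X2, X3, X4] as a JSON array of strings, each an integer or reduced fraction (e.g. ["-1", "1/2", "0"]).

["2", "-3", "0", "0", "1", "0"]

Dimensional matrix (Θ×I by i×ΔT×X1×X2×X3×X4):
  Θ: [ 0  1  1  2  3  3]
  I: [ 1  0  1  1 -2  2]
Echelon form has 2 nonzero rows (pivots: i,ΔT)
Repeat: i,ΔT; free: X1,X2,X3,X4
RREF:
  r0: [   1    0    1    1   -2    2]
  r1: [   0    1    1    2    3    3]
Fix exponent of X3 at 1, X1 at 0, X2 at 0, X4 at 0; solve each RREF row for its pivot's exponent:
  r0: exp(i) + (-2)·1 = 0 ⇒ exp(i) = 2
  r1: exp(ΔT) + (3)·1 = 0 ⇒ exp(ΔT) = -3
Π_3 = i^2 · ΔT^-3 · X3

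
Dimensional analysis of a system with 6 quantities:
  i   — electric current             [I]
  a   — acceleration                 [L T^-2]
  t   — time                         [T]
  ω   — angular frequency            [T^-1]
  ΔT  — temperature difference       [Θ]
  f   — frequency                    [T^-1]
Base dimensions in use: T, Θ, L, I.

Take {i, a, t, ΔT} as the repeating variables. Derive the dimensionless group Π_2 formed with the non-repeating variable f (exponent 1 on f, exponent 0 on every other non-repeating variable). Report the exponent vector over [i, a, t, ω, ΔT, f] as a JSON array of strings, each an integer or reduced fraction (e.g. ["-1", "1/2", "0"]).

["0", "0", "1", "0", "0", "1"]

Write exponents as rows T,Θ,L,I / cols i,a,t,ω,ΔT,f:
  T: [ 0 -2  1 -1  0 -1]
  Θ: [ 0  0  0  0  1  0]
  L: [ 0  1  0  0  0  0]
  I: [ 1  0  0  0  0  0]
Echelon form has 4 nonzero rows (pivots: i,a,t,ΔT)
Repeat: i,a,t,ΔT; free: ω,f
RREF:
  r0: [   1    0    0    0    0    0]
  r1: [   0    1    0    0    0    0]
  r2: [   0    0    1   -1    0   -1]
  r3: [   0    0    0    0    1    0]
Fix exponent of f at 1, ω at 0; solve each RREF row for its pivot's exponent:
  r0: exp(i) + (0)·1 = 0 ⇒ exp(i) = 0
  r1: exp(a) + (0)·1 = 0 ⇒ exp(a) = 0
  r2: exp(t) + (-1)·1 = 0 ⇒ exp(t) = 1
  r3: exp(ΔT) + (0)·1 = 0 ⇒ exp(ΔT) = 0
Π_2 = t · f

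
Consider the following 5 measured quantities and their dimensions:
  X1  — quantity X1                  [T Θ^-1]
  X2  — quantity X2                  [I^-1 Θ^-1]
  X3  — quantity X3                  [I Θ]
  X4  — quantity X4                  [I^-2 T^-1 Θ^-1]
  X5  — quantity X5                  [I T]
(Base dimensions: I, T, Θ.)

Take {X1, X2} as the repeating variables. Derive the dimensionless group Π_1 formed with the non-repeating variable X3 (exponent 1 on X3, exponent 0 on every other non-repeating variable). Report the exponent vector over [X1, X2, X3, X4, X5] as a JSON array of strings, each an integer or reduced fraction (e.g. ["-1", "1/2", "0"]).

["0", "1", "1", "0", "0"]

Exponent matrix [I,T,Θ] × [X1,X2,X3,X4,X5]:
  I: [ 0 -1  1 -2  1]
  T: [ 1  0  0 -1  1]
  Θ: [-1 -1  1 -1  0]
RREF → pivots at {X1,X2} ⇒ r = 2
Pivot set = {X1,X2}, free = {X3,X4,X5}
RREF:
  r0: [   1    0    0   -1    1]
  r1: [   0    1   -1    2   -1]
  r2: [   0    0    0    0    0]
Fix exponent of X3 at 1, X4 at 0, X5 at 0; solve each RREF row for its pivot's exponent:
  r0: exp(X1) + (0)·1 = 0 ⇒ exp(X1) = 0
  r1: exp(X2) + (-1)·1 = 0 ⇒ exp(X2) = 1
Π_1 = X2 · X3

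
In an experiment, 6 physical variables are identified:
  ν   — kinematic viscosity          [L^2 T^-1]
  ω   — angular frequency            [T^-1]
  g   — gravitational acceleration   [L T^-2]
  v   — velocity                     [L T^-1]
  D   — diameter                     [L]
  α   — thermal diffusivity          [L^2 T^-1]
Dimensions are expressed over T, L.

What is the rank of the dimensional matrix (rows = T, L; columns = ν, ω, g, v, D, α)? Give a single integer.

2

Exponent matrix [T,L] × [ν,ω,g,v,D,α]:
  T: [-1 -1 -2 -1  0 -1]
  L: [ 2  0  1  1  1  2]
Row reduction gives pivot columns ν,ω; rank = 2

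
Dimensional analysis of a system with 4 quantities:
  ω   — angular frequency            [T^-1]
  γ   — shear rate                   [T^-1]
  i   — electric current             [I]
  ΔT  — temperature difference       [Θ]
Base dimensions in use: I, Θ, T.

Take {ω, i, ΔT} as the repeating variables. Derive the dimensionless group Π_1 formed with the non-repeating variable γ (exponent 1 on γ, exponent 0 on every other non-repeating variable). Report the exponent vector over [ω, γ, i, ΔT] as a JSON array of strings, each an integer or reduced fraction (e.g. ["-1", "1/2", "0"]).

Dimensional matrix (I×Θ×T by ω×γ×i×ΔT):
  I: [ 0  0  1  0]
  Θ: [ 0  0  0  1]
  T: [-1 -1  0  0]
Row reduction gives pivot columns ω,i,ΔT; rank = 3
Pivot set = {ω,i,ΔT}, free = {γ}
RREF:
  r0: [   1    1    0    0]
  r1: [   0    0    1    0]
  r2: [   0    0    0    1]
Fix exponent of γ at 1; solve each RREF row for its pivot's exponent:
  r0: exp(ω) + (1)·1 = 0 ⇒ exp(ω) = -1
  r1: exp(i) + (0)·1 = 0 ⇒ exp(i) = 0
  r2: exp(ΔT) + (0)·1 = 0 ⇒ exp(ΔT) = 0
Π_1 = ω^-1 · γ

["-1", "1", "0", "0"]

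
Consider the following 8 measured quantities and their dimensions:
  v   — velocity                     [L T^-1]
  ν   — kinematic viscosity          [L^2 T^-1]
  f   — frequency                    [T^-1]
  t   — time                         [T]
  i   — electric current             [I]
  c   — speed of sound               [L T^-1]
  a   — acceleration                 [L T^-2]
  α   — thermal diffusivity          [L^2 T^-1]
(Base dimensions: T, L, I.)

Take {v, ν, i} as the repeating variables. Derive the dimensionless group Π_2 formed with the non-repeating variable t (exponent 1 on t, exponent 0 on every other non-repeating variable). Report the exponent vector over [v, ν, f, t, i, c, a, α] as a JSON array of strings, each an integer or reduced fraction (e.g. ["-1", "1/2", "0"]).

Dimensional matrix (T×L×I by v×ν×f×t×i×c×a×α):
  T: [-1 -1 -1  1  0 -1 -2 -1]
  L: [ 1  2  0  0  0  1  1  2]
  I: [ 0  0  0  0  1  0  0  0]
RREF → pivots at {v,ν,i} ⇒ r = 3
Repeat: v,ν,i; free: f,t,c,a,α
RREF:
  r0: [   1    0    2   -2    0    1    3    0]
  r1: [   0    1   -1    1    0    0   -1    1]
  r2: [   0    0    0    0    1    0    0    0]
Fix exponent of t at 1, f at 0, c at 0, a at 0, α at 0; solve each RREF row for its pivot's exponent:
  r0: exp(v) + (-2)·1 = 0 ⇒ exp(v) = 2
  r1: exp(ν) + (1)·1 = 0 ⇒ exp(ν) = -1
  r2: exp(i) + (0)·1 = 0 ⇒ exp(i) = 0
Π_2 = v^2 · ν^-1 · t

["2", "-1", "0", "1", "0", "0", "0", "0"]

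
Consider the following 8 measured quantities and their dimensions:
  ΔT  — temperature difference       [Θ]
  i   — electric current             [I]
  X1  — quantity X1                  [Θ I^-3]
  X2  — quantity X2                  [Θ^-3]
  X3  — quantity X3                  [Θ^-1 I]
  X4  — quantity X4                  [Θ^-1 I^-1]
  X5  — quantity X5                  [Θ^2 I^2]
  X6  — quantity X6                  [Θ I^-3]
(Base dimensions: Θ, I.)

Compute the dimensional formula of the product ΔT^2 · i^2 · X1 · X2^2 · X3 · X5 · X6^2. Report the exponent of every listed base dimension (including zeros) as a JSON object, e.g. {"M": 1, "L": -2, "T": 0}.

Dimensional matrix (Θ×I by ΔT×i×X1×X2×X3×X4×X5×X6):
  Θ: [ 1  0  1 -3 -1 -1  2  1]
  I: [ 0  1 -3  0  1 -1  2 -3]
  [Θ]: (2)·1+(2)·0+(1)·1+(2)·-3+(1)·-1+(1)·2+(2)·1 = 0
  [I]: (2)·0+(2)·1+(1)·-3+(2)·0+(1)·1+(1)·2+(2)·-3 = -4
⇒ I^-4

{"Θ": 0, "I": -4}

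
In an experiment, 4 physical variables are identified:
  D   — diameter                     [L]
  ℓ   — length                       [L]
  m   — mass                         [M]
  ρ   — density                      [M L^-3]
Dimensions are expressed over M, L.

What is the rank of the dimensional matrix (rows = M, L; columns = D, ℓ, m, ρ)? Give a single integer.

2

Exponent matrix [M,L] × [D,ℓ,m,ρ]:
  M: [ 0  0  1  1]
  L: [ 1  1  0 -3]
Row reduction gives pivot columns D,m; rank = 2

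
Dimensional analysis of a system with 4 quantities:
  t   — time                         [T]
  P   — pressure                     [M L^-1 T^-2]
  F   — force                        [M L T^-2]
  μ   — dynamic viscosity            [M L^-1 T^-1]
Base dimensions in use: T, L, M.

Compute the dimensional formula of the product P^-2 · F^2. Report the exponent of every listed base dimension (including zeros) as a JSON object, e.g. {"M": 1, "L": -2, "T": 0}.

{"T": 0, "L": 4, "M": 0}

Write exponents as rows T,L,M / cols t,P,F,μ:
  T: [ 1 -2 -2 -1]
  L: [ 0 -1  1 -1]
  M: [ 0  1  1  1]
  [T]: (-2)·-2+(2)·-2 = 0
  [L]: (-2)·-1+(2)·1 = 4
  [M]: (-2)·1+(2)·1 = 0
⇒ L^4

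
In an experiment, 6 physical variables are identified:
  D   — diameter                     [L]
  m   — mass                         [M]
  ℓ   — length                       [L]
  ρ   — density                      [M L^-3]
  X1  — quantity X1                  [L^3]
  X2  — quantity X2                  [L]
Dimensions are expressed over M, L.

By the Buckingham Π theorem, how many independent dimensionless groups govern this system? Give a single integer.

Exponent matrix [M,L] × [D,m,ℓ,ρ,X1,X2]:
  M: [ 0  1  0  1  0  0]
  L: [ 1  0  1 -3  3  1]
Echelon form has 2 nonzero rows (pivots: D,m)
Π count = n − r = 6 − 2 = 4

4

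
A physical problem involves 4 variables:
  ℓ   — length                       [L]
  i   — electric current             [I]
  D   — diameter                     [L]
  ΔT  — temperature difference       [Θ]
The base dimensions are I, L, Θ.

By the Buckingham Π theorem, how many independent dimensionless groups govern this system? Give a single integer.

1

Exponent matrix [I,L,Θ] × [ℓ,i,D,ΔT]:
  I: [ 0  1  0  0]
  L: [ 1  0  1  0]
  Θ: [ 0  0  0  1]
Row reduction gives pivot columns ℓ,i,ΔT; rank = 3
4 vars − rank 3 = 1 Π group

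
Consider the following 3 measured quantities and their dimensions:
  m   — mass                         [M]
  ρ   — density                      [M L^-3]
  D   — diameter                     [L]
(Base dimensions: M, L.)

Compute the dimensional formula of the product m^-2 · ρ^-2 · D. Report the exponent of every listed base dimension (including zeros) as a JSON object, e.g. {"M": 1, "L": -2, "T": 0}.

Dimensional matrix (M×L by m×ρ×D):
  M: [ 1  1  0]
  L: [ 0 -3  1]
  [M]: (-2)·1+(-2)·1+(1)·0 = -4
  [L]: (-2)·0+(-2)·-3+(1)·1 = 7
⇒ M^-4 L^7

{"M": -4, "L": 7}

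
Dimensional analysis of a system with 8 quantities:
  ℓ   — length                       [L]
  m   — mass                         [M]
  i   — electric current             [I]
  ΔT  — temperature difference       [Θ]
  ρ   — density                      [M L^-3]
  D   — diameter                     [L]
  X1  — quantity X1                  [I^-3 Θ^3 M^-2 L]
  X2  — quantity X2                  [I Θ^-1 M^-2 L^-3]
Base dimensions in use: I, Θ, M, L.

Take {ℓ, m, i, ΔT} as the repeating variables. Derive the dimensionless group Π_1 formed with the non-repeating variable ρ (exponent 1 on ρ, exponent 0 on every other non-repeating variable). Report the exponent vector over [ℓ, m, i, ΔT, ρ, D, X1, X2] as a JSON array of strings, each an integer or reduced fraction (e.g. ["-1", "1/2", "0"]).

["3", "-1", "0", "0", "1", "0", "0", "0"]

Dimensional matrix (I×Θ×M×L by ℓ×m×i×ΔT×ρ×D×X1×X2):
  I: [ 0  0  1  0  0  0 -3  1]
  Θ: [ 0  0  0  1  0  0  3 -1]
  M: [ 0  1  0  0  1  0 -2 -2]
  L: [ 1  0  0  0 -3  1  1 -3]
Row reduction gives pivot columns ℓ,m,i,ΔT; rank = 4
Repeat: ℓ,m,i,ΔT; free: ρ,D,X1,X2
RREF:
  r0: [   1    0    0    0   -3    1    1   -3]
  r1: [   0    1    0    0    1    0   -2   -2]
  r2: [   0    0    1    0    0    0   -3    1]
  r3: [   0    0    0    1    0    0    3   -1]
Fix exponent of ρ at 1, D at 0, X1 at 0, X2 at 0; solve each RREF row for its pivot's exponent:
  r0: exp(ℓ) + (-3)·1 = 0 ⇒ exp(ℓ) = 3
  r1: exp(m) + (1)·1 = 0 ⇒ exp(m) = -1
  r2: exp(i) + (0)·1 = 0 ⇒ exp(i) = 0
  r3: exp(ΔT) + (0)·1 = 0 ⇒ exp(ΔT) = 0
Π_1 = ℓ^3 · m^-1 · ρ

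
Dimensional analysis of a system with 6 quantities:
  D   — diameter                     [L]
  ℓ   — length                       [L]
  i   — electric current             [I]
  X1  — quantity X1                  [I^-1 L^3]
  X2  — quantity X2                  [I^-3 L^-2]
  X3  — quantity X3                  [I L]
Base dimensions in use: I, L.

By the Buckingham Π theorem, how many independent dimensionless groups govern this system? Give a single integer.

Dimensional matrix (I×L by D×ℓ×i×X1×X2×X3):
  I: [ 0  0  1 -1 -3  1]
  L: [ 1  1  0  3 -2  1]
Echelon form has 2 nonzero rows (pivots: D,i)
n=6, r=2 ⇒ 4 dimensionless groups

4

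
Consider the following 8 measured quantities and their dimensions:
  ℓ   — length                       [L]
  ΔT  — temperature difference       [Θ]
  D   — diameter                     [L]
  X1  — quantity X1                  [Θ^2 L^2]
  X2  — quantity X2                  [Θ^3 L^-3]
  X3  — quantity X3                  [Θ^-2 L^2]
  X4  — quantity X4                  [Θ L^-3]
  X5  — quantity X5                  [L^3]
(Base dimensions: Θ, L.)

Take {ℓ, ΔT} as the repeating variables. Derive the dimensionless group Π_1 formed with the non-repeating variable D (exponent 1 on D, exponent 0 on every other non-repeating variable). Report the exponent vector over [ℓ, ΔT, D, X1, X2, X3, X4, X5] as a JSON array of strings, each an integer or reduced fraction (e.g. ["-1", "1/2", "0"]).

Write exponents as rows Θ,L / cols ℓ,ΔT,D,X1,X2,X3,X4,X5:
  Θ: [ 0  1  0  2  3 -2  1  0]
  L: [ 1  0  1  2 -3  2 -3  3]
Row reduction gives pivot columns ℓ,ΔT; rank = 2
Repeat: ℓ,ΔT; free: D,X1,X2,X3,X4,X5
RREF:
  r0: [   1    0    1    2   -3    2   -3    3]
  r1: [   0    1    0    2    3   -2    1    0]
Fix exponent of D at 1, X1 at 0, X2 at 0, X3 at 0, X4 at 0, X5 at 0; solve each RREF row for its pivot's exponent:
  r0: exp(ℓ) + (1)·1 = 0 ⇒ exp(ℓ) = -1
  r1: exp(ΔT) + (0)·1 = 0 ⇒ exp(ΔT) = 0
Π_1 = ℓ^-1 · D

["-1", "0", "1", "0", "0", "0", "0", "0"]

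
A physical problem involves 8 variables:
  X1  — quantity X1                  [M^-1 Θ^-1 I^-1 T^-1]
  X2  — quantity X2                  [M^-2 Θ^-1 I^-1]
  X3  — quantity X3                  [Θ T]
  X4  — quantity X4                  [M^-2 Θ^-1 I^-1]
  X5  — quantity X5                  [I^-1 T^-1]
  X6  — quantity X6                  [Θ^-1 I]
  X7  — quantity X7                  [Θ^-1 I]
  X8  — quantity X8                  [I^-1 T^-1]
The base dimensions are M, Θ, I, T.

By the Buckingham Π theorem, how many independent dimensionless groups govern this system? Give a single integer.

Exponent matrix [M,Θ,I,T] × [X1,X2,X3,X4,X5,X6,X7,X8]:
  M: [-1 -2  0 -2  0  0  0  0]
  Θ: [-1 -1  1 -1  0 -1 -1  0]
  I: [-1 -1  0 -1 -1  1  1 -1]
  T: [-1  0  1  0 -1  0  0 -1]
Row reduction gives pivot columns X1,X2,X3; rank = 3
n=8, r=3 ⇒ 5 dimensionless groups

5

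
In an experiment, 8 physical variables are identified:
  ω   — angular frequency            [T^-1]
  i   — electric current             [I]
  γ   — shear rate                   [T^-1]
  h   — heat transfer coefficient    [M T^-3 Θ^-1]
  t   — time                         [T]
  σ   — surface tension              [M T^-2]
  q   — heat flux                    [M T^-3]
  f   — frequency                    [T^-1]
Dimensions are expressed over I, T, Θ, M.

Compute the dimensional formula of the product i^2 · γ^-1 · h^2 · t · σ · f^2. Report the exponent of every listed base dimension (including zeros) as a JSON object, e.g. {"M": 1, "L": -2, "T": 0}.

Write exponents as rows I,T,Θ,M / cols ω,i,γ,h,t,σ,q,f:
  I: [ 0  1  0  0  0  0  0  0]
  T: [-1  0 -1 -3  1 -2 -3 -1]
  Θ: [ 0  0  0 -1  0  0  0  0]
  M: [ 0  0  0  1  0  1  1  0]
  [I]: (2)·1+(-1)·0+(2)·0+(1)·0+(1)·0+(2)·0 = 2
  [T]: (2)·0+(-1)·-1+(2)·-3+(1)·1+(1)·-2+(2)·-1 = -8
  [Θ]: (2)·0+(-1)·0+(2)·-1+(1)·0+(1)·0+(2)·0 = -2
  [M]: (2)·0+(-1)·0+(2)·1+(1)·0+(1)·1+(2)·0 = 3
⇒ I^2 T^-8 Θ^-2 M^3

{"I": 2, "T": -8, "Θ": -2, "M": 3}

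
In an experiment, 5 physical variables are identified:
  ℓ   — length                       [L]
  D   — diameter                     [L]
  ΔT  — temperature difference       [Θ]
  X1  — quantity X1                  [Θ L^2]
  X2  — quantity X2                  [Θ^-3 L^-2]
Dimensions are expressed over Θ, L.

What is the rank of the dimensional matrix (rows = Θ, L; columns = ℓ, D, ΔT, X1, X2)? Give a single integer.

2

Dimensional matrix (Θ×L by ℓ×D×ΔT×X1×X2):
  Θ: [ 0  0  1  1 -3]
  L: [ 1  1  0  2 -2]
Echelon form has 2 nonzero rows (pivots: ℓ,ΔT)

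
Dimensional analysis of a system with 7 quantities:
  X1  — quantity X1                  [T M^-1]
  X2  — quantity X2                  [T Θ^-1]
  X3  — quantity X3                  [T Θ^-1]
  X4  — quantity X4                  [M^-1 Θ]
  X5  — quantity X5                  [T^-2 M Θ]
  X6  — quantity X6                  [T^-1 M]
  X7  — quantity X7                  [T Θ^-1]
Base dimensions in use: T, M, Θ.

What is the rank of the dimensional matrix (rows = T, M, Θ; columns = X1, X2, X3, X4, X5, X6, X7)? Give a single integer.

Write exponents as rows T,M,Θ / cols X1,X2,X3,X4,X5,X6,X7:
  T: [ 1  1  1  0 -2 -1  1]
  M: [-1  0  0 -1  1  1  0]
  Θ: [ 0 -1 -1  1  1  0 -1]
Row reduction gives pivot columns X1,X2; rank = 2

2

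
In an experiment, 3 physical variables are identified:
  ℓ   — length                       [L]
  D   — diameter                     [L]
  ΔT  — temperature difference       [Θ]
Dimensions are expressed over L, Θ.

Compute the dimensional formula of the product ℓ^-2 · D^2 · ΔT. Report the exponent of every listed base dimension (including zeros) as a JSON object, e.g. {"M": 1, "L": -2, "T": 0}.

Exponent matrix [L,Θ] × [ℓ,D,ΔT]:
  L: [ 1  1  0]
  Θ: [ 0  0  1]
  [L]: (-2)·1+(2)·1+(1)·0 = 0
  [Θ]: (-2)·0+(2)·0+(1)·1 = 1
⇒ Θ

{"L": 0, "Θ": 1}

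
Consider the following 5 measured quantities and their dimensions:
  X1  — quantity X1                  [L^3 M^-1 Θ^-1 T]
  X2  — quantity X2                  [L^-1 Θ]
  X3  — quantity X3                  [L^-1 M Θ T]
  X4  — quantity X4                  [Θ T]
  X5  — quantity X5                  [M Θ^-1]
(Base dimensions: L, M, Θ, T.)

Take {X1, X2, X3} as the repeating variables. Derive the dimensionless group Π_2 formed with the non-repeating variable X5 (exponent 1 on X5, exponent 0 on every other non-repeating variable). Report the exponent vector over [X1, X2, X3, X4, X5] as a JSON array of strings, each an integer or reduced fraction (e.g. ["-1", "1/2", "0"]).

Dimensional matrix (L×M×Θ×T by X1×X2×X3×X4×X5):
  L: [ 3 -1 -1  0  0]
  M: [-1  0  1  0  1]
  Θ: [-1  1  1  1 -1]
  T: [ 1  0  1  1  0]
Row reduction gives pivot columns X1,X2,X3; rank = 3
Pivot set = {X1,X2,X3}, free = {X4,X5}
RREF:
  r0: [   1    0    0  1/2 -1/2]
  r1: [   0    1    0    1   -2]
  r2: [   0    0    1  1/2  1/2]
  r3: [   0    0    0    0    0]
Fix exponent of X5 at 1, X4 at 0; solve each RREF row for its pivot's exponent:
  r0: exp(X1) + (-1/2)·1 = 0 ⇒ exp(X1) = 1/2
  r1: exp(X2) + (-2)·1 = 0 ⇒ exp(X2) = 2
  r2: exp(X3) + (1/2)·1 = 0 ⇒ exp(X3) = -1/2
Π_2 = X1^(1/2) · X2^2 · X3^(-1/2) · X5

["1/2", "2", "-1/2", "0", "1"]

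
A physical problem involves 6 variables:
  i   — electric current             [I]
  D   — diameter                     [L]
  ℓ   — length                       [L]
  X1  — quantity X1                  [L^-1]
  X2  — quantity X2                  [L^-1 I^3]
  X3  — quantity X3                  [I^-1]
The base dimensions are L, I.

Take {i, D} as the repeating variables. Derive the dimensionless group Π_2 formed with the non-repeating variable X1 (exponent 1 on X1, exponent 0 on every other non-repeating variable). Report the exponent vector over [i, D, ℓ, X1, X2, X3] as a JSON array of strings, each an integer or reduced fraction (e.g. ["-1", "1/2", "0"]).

["0", "1", "0", "1", "0", "0"]

Dimensional matrix (L×I by i×D×ℓ×X1×X2×X3):
  L: [ 0  1  1 -1 -1  0]
  I: [ 1  0  0  0  3 -1]
RREF → pivots at {i,D} ⇒ r = 2
Repeat: i,D; free: ℓ,X1,X2,X3
RREF:
  r0: [   1    0    0    0    3   -1]
  r1: [   0    1    1   -1   -1    0]
Fix exponent of X1 at 1, ℓ at 0, X2 at 0, X3 at 0; solve each RREF row for its pivot's exponent:
  r0: exp(i) + (0)·1 = 0 ⇒ exp(i) = 0
  r1: exp(D) + (-1)·1 = 0 ⇒ exp(D) = 1
Π_2 = D · X1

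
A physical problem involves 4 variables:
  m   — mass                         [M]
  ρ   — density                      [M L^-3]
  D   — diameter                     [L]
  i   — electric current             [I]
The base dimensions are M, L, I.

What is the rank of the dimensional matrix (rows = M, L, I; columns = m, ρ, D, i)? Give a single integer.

Write exponents as rows M,L,I / cols m,ρ,D,i:
  M: [ 1  1  0  0]
  L: [ 0 -3  1  0]
  I: [ 0  0  0  1]
Echelon form has 3 nonzero rows (pivots: m,ρ,i)

3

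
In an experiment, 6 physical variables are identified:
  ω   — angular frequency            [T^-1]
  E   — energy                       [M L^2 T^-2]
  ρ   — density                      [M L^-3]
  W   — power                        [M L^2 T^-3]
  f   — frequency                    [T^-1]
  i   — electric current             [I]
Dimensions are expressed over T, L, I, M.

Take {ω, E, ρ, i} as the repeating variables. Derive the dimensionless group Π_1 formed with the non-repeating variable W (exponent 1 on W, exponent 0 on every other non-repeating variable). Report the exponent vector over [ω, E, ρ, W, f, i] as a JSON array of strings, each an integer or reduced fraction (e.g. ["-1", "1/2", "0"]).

["-1", "-1", "0", "1", "0", "0"]

Exponent matrix [T,L,I,M] × [ω,E,ρ,W,f,i]:
  T: [-1 -2  0 -3 -1  0]
  L: [ 0  2 -3  2  0  0]
  I: [ 0  0  0  0  0  1]
  M: [ 0  1  1  1  0  0]
Row reduction gives pivot columns ω,E,ρ,i; rank = 4
Repeat: ω,E,ρ,i; free: W,f
RREF:
  r0: [   1    0    0    1    1    0]
  r1: [   0    1    0    1    0    0]
  r2: [   0    0    1    0    0    0]
  r3: [   0    0    0    0    0    1]
Fix exponent of W at 1, f at 0; solve each RREF row for its pivot's exponent:
  r0: exp(ω) + (1)·1 = 0 ⇒ exp(ω) = -1
  r1: exp(E) + (1)·1 = 0 ⇒ exp(E) = -1
  r2: exp(ρ) + (0)·1 = 0 ⇒ exp(ρ) = 0
  r3: exp(i) + (0)·1 = 0 ⇒ exp(i) = 0
Π_1 = ω^-1 · E^-1 · W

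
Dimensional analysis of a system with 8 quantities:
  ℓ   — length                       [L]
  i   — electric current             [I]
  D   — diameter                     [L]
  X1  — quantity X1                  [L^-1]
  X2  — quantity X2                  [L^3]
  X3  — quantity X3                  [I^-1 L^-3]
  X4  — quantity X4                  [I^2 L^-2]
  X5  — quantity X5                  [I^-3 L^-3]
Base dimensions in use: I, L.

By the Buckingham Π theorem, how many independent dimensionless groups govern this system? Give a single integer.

Write exponents as rows I,L / cols ℓ,i,D,X1,X2,X3,X4,X5:
  I: [ 0  1  0  0  0 -1  2 -3]
  L: [ 1  0  1 -1  3 -3 -2 -3]
Echelon form has 2 nonzero rows (pivots: ℓ,i)
n=8, r=2 ⇒ 6 dimensionless groups

6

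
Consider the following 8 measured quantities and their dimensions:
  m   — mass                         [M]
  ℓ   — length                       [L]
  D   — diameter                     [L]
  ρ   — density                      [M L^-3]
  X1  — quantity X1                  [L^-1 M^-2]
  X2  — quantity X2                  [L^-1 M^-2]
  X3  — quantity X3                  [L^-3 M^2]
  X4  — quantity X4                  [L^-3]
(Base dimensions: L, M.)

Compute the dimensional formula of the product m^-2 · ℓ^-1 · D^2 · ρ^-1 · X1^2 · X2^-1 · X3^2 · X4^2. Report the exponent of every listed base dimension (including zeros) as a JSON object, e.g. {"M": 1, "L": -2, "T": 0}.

{"L": -9, "M": -1}

Exponent matrix [L,M] × [m,ℓ,D,ρ,X1,X2,X3,X4]:
  L: [ 0  1  1 -3 -1 -1 -3 -3]
  M: [ 1  0  0  1 -2 -2  2  0]
  [L]: (-2)·0+(-1)·1+(2)·1+(-1)·-3+(2)·-1+(-1)·-1+(2)·-3+(2)·-3 = -9
  [M]: (-2)·1+(-1)·0+(2)·0+(-1)·1+(2)·-2+(-1)·-2+(2)·2+(2)·0 = -1
⇒ L^-9 M^-1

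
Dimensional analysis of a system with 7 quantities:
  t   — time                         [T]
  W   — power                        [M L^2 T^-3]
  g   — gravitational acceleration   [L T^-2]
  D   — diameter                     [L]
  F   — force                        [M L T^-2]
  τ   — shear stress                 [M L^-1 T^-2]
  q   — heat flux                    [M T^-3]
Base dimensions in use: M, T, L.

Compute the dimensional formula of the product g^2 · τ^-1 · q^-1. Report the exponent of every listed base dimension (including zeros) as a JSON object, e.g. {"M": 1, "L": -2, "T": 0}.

Write exponents as rows M,T,L / cols t,W,g,D,F,τ,q:
  M: [ 0  1  0  0  1  1  1]
  T: [ 1 -3 -2  0 -2 -2 -3]
  L: [ 0  2  1  1  1 -1  0]
  [M]: (2)·0+(-1)·1+(-1)·1 = -2
  [T]: (2)·-2+(-1)·-2+(-1)·-3 = 1
  [L]: (2)·1+(-1)·-1+(-1)·0 = 3
⇒ M^-2 T L^3

{"M": -2, "T": 1, "L": 3}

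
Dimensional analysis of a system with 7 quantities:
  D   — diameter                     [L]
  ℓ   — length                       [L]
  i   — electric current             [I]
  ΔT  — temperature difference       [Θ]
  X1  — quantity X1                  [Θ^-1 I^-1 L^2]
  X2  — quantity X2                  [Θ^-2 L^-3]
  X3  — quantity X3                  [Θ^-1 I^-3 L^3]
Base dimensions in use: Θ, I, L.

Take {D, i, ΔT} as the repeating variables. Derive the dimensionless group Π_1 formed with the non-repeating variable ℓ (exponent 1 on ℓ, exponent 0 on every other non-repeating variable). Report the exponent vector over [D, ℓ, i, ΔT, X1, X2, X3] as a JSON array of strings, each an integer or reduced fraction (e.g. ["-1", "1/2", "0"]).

["-1", "1", "0", "0", "0", "0", "0"]

Dimensional matrix (Θ×I×L by D×ℓ×i×ΔT×X1×X2×X3):
  Θ: [ 0  0  0  1 -1 -2 -1]
  I: [ 0  0  1  0 -1  0 -3]
  L: [ 1  1  0  0  2 -3  3]
Echelon form has 3 nonzero rows (pivots: D,i,ΔT)
Repeat: D,i,ΔT; free: ℓ,X1,X2,X3
RREF:
  r0: [   1    1    0    0    2   -3    3]
  r1: [   0    0    1    0   -1    0   -3]
  r2: [   0    0    0    1   -1   -2   -1]
Fix exponent of ℓ at 1, X1 at 0, X2 at 0, X3 at 0; solve each RREF row for its pivot's exponent:
  r0: exp(D) + (1)·1 = 0 ⇒ exp(D) = -1
  r1: exp(i) + (0)·1 = 0 ⇒ exp(i) = 0
  r2: exp(ΔT) + (0)·1 = 0 ⇒ exp(ΔT) = 0
Π_1 = D^-1 · ℓ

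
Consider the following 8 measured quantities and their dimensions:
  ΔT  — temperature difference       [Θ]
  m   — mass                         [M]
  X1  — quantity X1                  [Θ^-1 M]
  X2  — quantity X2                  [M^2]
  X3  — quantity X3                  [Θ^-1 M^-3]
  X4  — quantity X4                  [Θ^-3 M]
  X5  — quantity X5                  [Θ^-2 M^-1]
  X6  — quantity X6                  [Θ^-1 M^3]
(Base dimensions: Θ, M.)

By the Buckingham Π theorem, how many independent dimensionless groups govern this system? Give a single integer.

Dimensional matrix (Θ×M by ΔT×m×X1×X2×X3×X4×X5×X6):
  Θ: [ 1  0 -1  0 -1 -3 -2 -1]
  M: [ 0  1  1  2 -3  1 -1  3]
Echelon form has 2 nonzero rows (pivots: ΔT,m)
Π count = n − r = 8 − 2 = 6

6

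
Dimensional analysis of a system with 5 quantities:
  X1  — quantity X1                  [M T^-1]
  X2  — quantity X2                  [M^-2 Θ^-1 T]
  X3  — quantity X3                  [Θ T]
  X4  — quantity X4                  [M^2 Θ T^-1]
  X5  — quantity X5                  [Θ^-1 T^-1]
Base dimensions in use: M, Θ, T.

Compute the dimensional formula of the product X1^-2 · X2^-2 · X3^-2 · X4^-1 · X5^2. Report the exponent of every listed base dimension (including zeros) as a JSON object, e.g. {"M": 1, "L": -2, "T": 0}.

{"M": 0, "Θ": -3, "T": -3}

Dimensional matrix (M×Θ×T by X1×X2×X3×X4×X5):
  M: [ 1 -2  0  2  0]
  Θ: [ 0 -1  1  1 -1]
  T: [-1  1  1 -1 -1]
  [M]: (-2)·1+(-2)·-2+(-2)·0+(-1)·2+(2)·0 = 0
  [Θ]: (-2)·0+(-2)·-1+(-2)·1+(-1)·1+(2)·-1 = -3
  [T]: (-2)·-1+(-2)·1+(-2)·1+(-1)·-1+(2)·-1 = -3
⇒ Θ^-3 T^-3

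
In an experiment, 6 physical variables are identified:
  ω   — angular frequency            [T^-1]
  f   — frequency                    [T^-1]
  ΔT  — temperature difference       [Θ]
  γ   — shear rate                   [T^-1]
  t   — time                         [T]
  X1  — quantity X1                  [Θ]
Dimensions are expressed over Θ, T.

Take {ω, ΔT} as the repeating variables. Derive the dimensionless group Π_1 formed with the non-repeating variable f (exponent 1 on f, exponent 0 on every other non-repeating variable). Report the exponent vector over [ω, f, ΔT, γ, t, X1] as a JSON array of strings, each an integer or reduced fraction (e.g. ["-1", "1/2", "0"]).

Dimensional matrix (Θ×T by ω×f×ΔT×γ×t×X1):
  Θ: [ 0  0  1  0  0  1]
  T: [-1 -1  0 -1  1  0]
RREF → pivots at {ω,ΔT} ⇒ r = 2
Repeat: ω,ΔT; free: f,γ,t,X1
RREF:
  r0: [   1    1    0    1   -1    0]
  r1: [   0    0    1    0    0    1]
Fix exponent of f at 1, γ at 0, t at 0, X1 at 0; solve each RREF row for its pivot's exponent:
  r0: exp(ω) + (1)·1 = 0 ⇒ exp(ω) = -1
  r1: exp(ΔT) + (0)·1 = 0 ⇒ exp(ΔT) = 0
Π_1 = ω^-1 · f

["-1", "1", "0", "0", "0", "0"]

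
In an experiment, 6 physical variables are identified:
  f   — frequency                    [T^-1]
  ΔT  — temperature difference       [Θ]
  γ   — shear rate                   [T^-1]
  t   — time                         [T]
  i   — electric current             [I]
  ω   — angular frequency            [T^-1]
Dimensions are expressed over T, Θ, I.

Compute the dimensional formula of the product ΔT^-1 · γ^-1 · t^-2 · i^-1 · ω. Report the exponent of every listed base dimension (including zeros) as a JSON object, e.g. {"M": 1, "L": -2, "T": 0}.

Dimensional matrix (T×Θ×I by f×ΔT×γ×t×i×ω):
  T: [-1  0 -1  1  0 -1]
  Θ: [ 0  1  0  0  0  0]
  I: [ 0  0  0  0  1  0]
  [T]: (-1)·0+(-1)·-1+(-2)·1+(-1)·0+(1)·-1 = -2
  [Θ]: (-1)·1+(-1)·0+(-2)·0+(-1)·0+(1)·0 = -1
  [I]: (-1)·0+(-1)·0+(-2)·0+(-1)·1+(1)·0 = -1
⇒ T^-2 Θ^-1 I^-1

{"T": -2, "Θ": -1, "I": -1}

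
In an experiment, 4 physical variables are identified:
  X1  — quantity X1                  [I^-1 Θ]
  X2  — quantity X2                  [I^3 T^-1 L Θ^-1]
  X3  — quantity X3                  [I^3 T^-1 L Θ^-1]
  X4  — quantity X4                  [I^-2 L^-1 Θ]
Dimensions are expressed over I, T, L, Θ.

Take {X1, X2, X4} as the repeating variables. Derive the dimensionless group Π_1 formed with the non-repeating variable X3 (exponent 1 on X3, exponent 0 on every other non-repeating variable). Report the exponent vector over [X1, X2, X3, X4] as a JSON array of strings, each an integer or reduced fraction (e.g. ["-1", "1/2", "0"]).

["0", "-1", "1", "0"]

Write exponents as rows I,T,L,Θ / cols X1,X2,X3,X4:
  I: [-1  3  3 -2]
  T: [ 0 -1 -1  0]
  L: [ 0  1  1 -1]
  Θ: [ 1 -1 -1  1]
Row reduction gives pivot columns X1,X2,X4; rank = 3
Pivot set = {X1,X2,X4}, free = {X3}
RREF:
  r0: [   1    0    0    0]
  r1: [   0    1    1    0]
  r2: [   0    0    0    1]
  r3: [   0    0    0    0]
Fix exponent of X3 at 1; solve each RREF row for its pivot's exponent:
  r0: exp(X1) + (0)·1 = 0 ⇒ exp(X1) = 0
  r1: exp(X2) + (1)·1 = 0 ⇒ exp(X2) = -1
  r2: exp(X4) + (0)·1 = 0 ⇒ exp(X4) = 0
Π_1 = X2^-1 · X3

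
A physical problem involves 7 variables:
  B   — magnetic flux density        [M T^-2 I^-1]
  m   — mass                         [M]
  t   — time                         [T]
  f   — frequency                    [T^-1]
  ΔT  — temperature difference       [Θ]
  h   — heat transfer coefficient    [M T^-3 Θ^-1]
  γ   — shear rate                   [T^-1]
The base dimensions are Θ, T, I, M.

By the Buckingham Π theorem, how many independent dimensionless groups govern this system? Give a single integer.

Dimensional matrix (Θ×T×I×M by B×m×t×f×ΔT×h×γ):
  Θ: [ 0  0  0  0  1 -1  0]
  T: [-2  0  1 -1  0 -3 -1]
  I: [-1  0  0  0  0  0  0]
  M: [ 1  1  0  0  0  1  0]
RREF → pivots at {B,m,t,ΔT} ⇒ r = 4
n=7, r=4 ⇒ 3 dimensionless groups

3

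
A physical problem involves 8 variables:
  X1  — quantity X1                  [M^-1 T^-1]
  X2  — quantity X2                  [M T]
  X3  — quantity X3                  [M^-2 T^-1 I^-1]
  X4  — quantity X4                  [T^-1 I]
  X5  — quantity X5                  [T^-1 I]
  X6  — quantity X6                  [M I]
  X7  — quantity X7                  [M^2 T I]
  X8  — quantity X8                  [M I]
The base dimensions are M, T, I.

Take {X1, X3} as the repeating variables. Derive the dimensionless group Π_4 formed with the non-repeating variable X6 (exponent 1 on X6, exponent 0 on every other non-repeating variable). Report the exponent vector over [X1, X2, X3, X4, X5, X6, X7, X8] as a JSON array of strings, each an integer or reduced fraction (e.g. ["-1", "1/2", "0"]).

Exponent matrix [M,T,I] × [X1,X2,X3,X4,X5,X6,X7,X8]:
  M: [-1  1 -2  0  0  1  2  1]
  T: [-1  1 -1 -1 -1  0  1  0]
  I: [ 0  0 -1  1  1  1  1  1]
Row reduction gives pivot columns X1,X3; rank = 2
Repeat: X1,X3; free: X2,X4,X5,X6,X7,X8
RREF:
  r0: [   1   -1    0    2    2    1    0    1]
  r1: [   0    0    1   -1   -1   -1   -1   -1]
  r2: [   0    0    0    0    0    0    0    0]
Fix exponent of X6 at 1, X2 at 0, X4 at 0, X5 at 0, X7 at 0, X8 at 0; solve each RREF row for its pivot's exponent:
  r0: exp(X1) + (1)·1 = 0 ⇒ exp(X1) = -1
  r1: exp(X3) + (-1)·1 = 0 ⇒ exp(X3) = 1
Π_4 = X1^-1 · X3 · X6

["-1", "0", "1", "0", "0", "1", "0", "0"]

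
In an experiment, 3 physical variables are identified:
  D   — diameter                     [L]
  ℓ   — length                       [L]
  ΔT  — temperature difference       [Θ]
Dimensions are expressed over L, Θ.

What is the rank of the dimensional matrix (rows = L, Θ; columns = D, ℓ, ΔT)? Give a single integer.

Write exponents as rows L,Θ / cols D,ℓ,ΔT:
  L: [ 1  1  0]
  Θ: [ 0  0  1]
Echelon form has 2 nonzero rows (pivots: D,ΔT)

2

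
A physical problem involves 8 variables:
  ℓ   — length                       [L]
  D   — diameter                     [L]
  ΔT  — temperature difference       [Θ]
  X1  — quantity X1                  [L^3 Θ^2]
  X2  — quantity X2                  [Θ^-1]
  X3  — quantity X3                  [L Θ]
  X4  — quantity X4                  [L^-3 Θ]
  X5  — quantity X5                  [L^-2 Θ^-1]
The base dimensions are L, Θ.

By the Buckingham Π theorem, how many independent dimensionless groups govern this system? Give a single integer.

Dimensional matrix (L×Θ by ℓ×D×ΔT×X1×X2×X3×X4×X5):
  L: [ 1  1  0  3  0  1 -3 -2]
  Θ: [ 0  0  1  2 -1  1  1 -1]
Echelon form has 2 nonzero rows (pivots: ℓ,ΔT)
n=8, r=2 ⇒ 6 dimensionless groups

6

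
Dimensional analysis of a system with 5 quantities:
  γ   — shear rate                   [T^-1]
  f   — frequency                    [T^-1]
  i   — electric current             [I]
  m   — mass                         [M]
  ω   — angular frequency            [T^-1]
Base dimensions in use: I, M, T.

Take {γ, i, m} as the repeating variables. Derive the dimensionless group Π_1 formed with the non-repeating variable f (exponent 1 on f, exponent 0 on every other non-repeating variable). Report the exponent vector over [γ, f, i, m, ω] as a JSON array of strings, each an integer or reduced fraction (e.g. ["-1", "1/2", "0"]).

["-1", "1", "0", "0", "0"]

Dimensional matrix (I×M×T by γ×f×i×m×ω):
  I: [ 0  0  1  0  0]
  M: [ 0  0  0  1  0]
  T: [-1 -1  0  0 -1]
Row reduction gives pivot columns γ,i,m; rank = 3
Pivot set = {γ,i,m}, free = {f,ω}
RREF:
  r0: [   1    1    0    0    1]
  r1: [   0    0    1    0    0]
  r2: [   0    0    0    1    0]
Fix exponent of f at 1, ω at 0; solve each RREF row for its pivot's exponent:
  r0: exp(γ) + (1)·1 = 0 ⇒ exp(γ) = -1
  r1: exp(i) + (0)·1 = 0 ⇒ exp(i) = 0
  r2: exp(m) + (0)·1 = 0 ⇒ exp(m) = 0
Π_1 = γ^-1 · f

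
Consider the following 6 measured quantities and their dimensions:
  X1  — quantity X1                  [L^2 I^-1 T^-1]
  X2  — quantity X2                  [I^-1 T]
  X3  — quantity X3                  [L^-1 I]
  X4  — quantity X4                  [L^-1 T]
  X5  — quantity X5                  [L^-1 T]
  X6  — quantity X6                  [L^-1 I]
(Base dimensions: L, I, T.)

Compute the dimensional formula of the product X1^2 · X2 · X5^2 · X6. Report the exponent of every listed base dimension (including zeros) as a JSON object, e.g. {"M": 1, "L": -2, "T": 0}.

{"L": 1, "I": -2, "T": 1}

Exponent matrix [L,I,T] × [X1,X2,X3,X4,X5,X6]:
  L: [ 2  0 -1 -1 -1 -1]
  I: [-1 -1  1  0  0  1]
  T: [-1  1  0  1  1  0]
  [L]: (2)·2+(1)·0+(2)·-1+(1)·-1 = 1
  [I]: (2)·-1+(1)·-1+(2)·0+(1)·1 = -2
  [T]: (2)·-1+(1)·1+(2)·1+(1)·0 = 1
⇒ L I^-2 T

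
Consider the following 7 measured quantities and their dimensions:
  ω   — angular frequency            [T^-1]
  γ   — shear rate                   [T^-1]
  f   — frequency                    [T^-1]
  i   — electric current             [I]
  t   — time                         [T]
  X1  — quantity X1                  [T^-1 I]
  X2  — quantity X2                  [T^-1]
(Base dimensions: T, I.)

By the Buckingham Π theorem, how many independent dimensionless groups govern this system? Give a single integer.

Dimensional matrix (T×I by ω×γ×f×i×t×X1×X2):
  T: [-1 -1 -1  0  1 -1 -1]
  I: [ 0  0  0  1  0  1  0]
Echelon form has 2 nonzero rows (pivots: ω,i)
7 vars − rank 2 = 5 Π groups

5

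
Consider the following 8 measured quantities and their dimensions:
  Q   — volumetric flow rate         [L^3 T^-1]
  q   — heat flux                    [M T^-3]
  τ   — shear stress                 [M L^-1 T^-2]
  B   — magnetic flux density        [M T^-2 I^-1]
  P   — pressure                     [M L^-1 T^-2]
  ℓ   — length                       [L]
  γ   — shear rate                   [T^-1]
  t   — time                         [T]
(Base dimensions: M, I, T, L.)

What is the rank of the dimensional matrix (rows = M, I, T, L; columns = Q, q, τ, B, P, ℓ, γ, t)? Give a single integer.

4

Exponent matrix [M,I,T,L] × [Q,q,τ,B,P,ℓ,γ,t]:
  M: [ 0  1  1  1  1  0  0  0]
  I: [ 0  0  0 -1  0  0  0  0]
  T: [-1 -3 -2 -2 -2  0 -1  1]
  L: [ 3  0 -1  0 -1  1  0  0]
RREF → pivots at {Q,q,τ,B} ⇒ r = 4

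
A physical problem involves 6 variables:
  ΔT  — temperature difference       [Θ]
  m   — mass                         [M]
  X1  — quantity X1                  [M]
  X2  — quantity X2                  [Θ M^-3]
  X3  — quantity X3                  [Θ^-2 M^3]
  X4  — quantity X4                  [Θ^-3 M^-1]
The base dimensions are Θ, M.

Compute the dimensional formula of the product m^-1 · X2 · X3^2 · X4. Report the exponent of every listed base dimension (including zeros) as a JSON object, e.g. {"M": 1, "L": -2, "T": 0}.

{"Θ": -6, "M": 1}

Dimensional matrix (Θ×M by ΔT×m×X1×X2×X3×X4):
  Θ: [ 1  0  0  1 -2 -3]
  M: [ 0  1  1 -3  3 -1]
  [Θ]: (-1)·0+(1)·1+(2)·-2+(1)·-3 = -6
  [M]: (-1)·1+(1)·-3+(2)·3+(1)·-1 = 1
⇒ Θ^-6 M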